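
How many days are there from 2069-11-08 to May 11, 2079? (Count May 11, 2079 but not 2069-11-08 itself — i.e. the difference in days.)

3471

Nov 8, 2069 → Nov 8, 2070: 365 days.
Nov 8, 2070 → Nov 8, 2071: 365 days.
Nov 8, 2071 → Nov 8, 2072: 366 days (Feb 29, 2072 is in that span).
Nov 8, 2072 → Nov 8, 2073: 365 days.
Nov 8, 2073 → Nov 8, 2074: 365 days.
Nov 8, 2074 → Nov 8, 2075: 365 days.
Nov 8, 2075 → Nov 8, 2076: 366 days (Feb 29, 2076 is in that span).
Nov 8, 2076 → Nov 8, 2077: 365 days.
Nov 8, 2077 → Nov 8, 2078: 365 days.
Nov 8, 2078 → Dec 8, 2078: 30 days (November has 30).
Dec 8, 2078 → Jan 8, 2079: 31 days (December has 31).
Jan 8, 2079 → Feb 8, 2079: 31 days (January has 31).
Feb 8, 2079 → Mar 8, 2079: 28 days (February has 28).
Mar 8, 2079 → Apr 8, 2079: 31 days (March has 31).
Apr 8, 2079 → May 8, 2079: 30 days (April has 30).
May 8, 2079 → May 11, 2079: 3 days.
Total: 3471 days.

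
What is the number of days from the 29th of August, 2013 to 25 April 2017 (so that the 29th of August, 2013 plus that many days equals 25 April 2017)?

1335

Aug 29, 2013 → Aug 29, 2014: 365 days.
Aug 29, 2014 → Aug 29, 2015: 365 days.
Aug 29, 2015 → Aug 29, 2016: 366 days (Feb 29, 2016 is in that span).
Aug 29, 2016 → Sep 29, 2016: 31 days (August has 31).
Sep 29, 2016 → Oct 29, 2016: 30 days (September has 30).
Oct 29, 2016 → Nov 29, 2016: 31 days (October has 31).
Nov 29, 2016 → Dec 29, 2016: 30 days (November has 30).
Dec 29, 2016 → Jan 29, 2017: 31 days (December has 31).
Jan 29, 2017 → Feb 28, 2017: 30 days (January has 31).
Feb 28, 2017 → Mar 28, 2017: 28 days (February has 28).
Mar 28, 2017 → Apr 25, 2017: 28 days.
Total: 1335 days.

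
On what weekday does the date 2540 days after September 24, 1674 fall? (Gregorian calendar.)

Sep 24, 1674 is a Monday.
2540 mod 7 = 6, so 2540 days after a Monday is Monday + 6 = Sunday.

Sunday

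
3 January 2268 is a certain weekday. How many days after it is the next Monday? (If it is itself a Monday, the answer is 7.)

3

Jan 3, 2268 is a Friday.
From Friday to the next Monday is 3 days.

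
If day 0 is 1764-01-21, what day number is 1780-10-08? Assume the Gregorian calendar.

6105

Jan 21, 1764 → Jan 21, 1765: 366 days (Feb 29, 1764 is in that span).
Jan 21, 1765 → Jan 21, 1766: 365 days.
Jan 21, 1766 → Jan 21, 1767: 365 days.
Jan 21, 1767 → Jan 21, 1768: 365 days.
Jan 21, 1768 → Jan 21, 1769: 366 days (Feb 29, 1768 is in that span).
Jan 21, 1769 → Jan 21, 1770: 365 days.
Jan 21, 1770 → Jan 21, 1771: 365 days.
Jan 21, 1771 → Jan 21, 1772: 365 days.
Jan 21, 1772 → Jan 21, 1773: 366 days (Feb 29, 1772 is in that span).
Jan 21, 1773 → Jan 21, 1774: 365 days.
Jan 21, 1774 → Jan 21, 1775: 365 days.
Jan 21, 1775 → Jan 21, 1776: 365 days.
Jan 21, 1776 → Jan 21, 1777: 366 days (Feb 29, 1776 is in that span).
Jan 21, 1777 → Jan 21, 1778: 365 days.
Jan 21, 1778 → Jan 21, 1779: 365 days.
Jan 21, 1779 → Jan 21, 1780: 365 days.
Jan 21, 1780 → Feb 21, 1780: 31 days (January has 31).
Feb 21, 1780 → Mar 21, 1780: 29 days (February has 29).
Mar 21, 1780 → Apr 21, 1780: 31 days (March has 31).
Apr 21, 1780 → May 21, 1780: 30 days (April has 30).
May 21, 1780 → Jun 21, 1780: 31 days (May has 31).
Jun 21, 1780 → Jul 21, 1780: 30 days (June has 30).
Jul 21, 1780 → Aug 21, 1780: 31 days (July has 31).
Aug 21, 1780 → Sep 21, 1780: 31 days (August has 31).
Sep 21, 1780 → Oct 8, 1780: 17 days.
Total: 6105 days.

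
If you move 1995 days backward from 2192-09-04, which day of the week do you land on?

Tuesday

First find the weekday of Sep 4, 2192. Doomsday rule: the anchor day for the 2100s is Sunday. For year 92: 92÷12 = 7 r 8, and 8÷4 = 2, so 7+8+2 = 17.
Sunday + 17 ≡ Wednesday — that's 2192's doomsday.
In September the doomsday date is Sep 5.
Sep 4 is 1 day before Sep 5; 1 mod 7 = 1, so Wednesday − 1 = Tuesday.
1995 mod 7 = 0, so 1995 days before a Tuesday is Tuesday − 0 = Tuesday.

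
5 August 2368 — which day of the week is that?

Doomsday rule: the anchor day for the 2300s is Wednesday. For year 68: 68÷12 = 5 r 8, and 8÷4 = 2, so 5+8+2 = 15.
Wednesday + 15 ≡ Thursday — that's 2368's doomsday.
In August the doomsday date is Aug 8.
Aug 5 is 3 days before Aug 8; 3 mod 7 = 3, so Thursday − 3 = Monday.

Monday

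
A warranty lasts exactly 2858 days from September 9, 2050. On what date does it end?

July 7, 2058

+365 (one year) → Sep 9, 2051 (2493 left).
+366 (one year; includes Feb 29, 2052) → Sep 9, 2052 (2127 left).
+365 (one year) → Sep 9, 2053 (1762 left).
+365 (one year) → Sep 9, 2054 (1397 left).
+365 (one year) → Sep 9, 2055 (1032 left).
+366 (one year; includes Feb 29, 2056) → Sep 9, 2056 (666 left).
+365 (one year) → Sep 9, 2057 (301 left).
Sep has 30 days: +22 → Oct 1, 2057 (279 left).
Oct has 31 days: +31 → Nov 1, 2057 (248 left).
Nov has 30 days: +30 → Dec 1, 2057 (218 left).
Dec has 31 days: +31 → Jan 1, 2058 (187 left).
Jan has 31 days: +31 → Feb 1, 2058 (156 left).
Feb has 28 days: +28 → Mar 1, 2058 (128 left).
Mar has 31 days: +31 → Apr 1, 2058 (97 left).
Apr has 30 days: +30 → May 1, 2058 (67 left).
May has 31 days: +31 → Jun 1, 2058 (36 left).
Jun has 30 days: +30 → Jul 1, 2058 (6 left).
+6 → Jul 7, 2058.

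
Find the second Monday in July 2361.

July 1, 2361 is a Saturday.
The first Monday is therefore July 3 (2 days later).
The second Monday is 3 + 1×7 = July 10.

July 10, 2361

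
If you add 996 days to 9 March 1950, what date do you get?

November 29, 1952

+365 (one year) → Mar 9, 1951 (631 left).
+366 (one year; includes Feb 29, 1952) → Mar 9, 1952 (265 left).
Mar has 31 days: +23 → Apr 1, 1952 (242 left).
Apr has 30 days: +30 → May 1, 1952 (212 left).
May has 31 days: +31 → Jun 1, 1952 (181 left).
Jun has 30 days: +30 → Jul 1, 1952 (151 left).
Jul has 31 days: +31 → Aug 1, 1952 (120 left).
Aug has 31 days: +31 → Sep 1, 1952 (89 left).
Sep has 30 days: +30 → Oct 1, 1952 (59 left).
Oct has 31 days: +31 → Nov 1, 1952 (28 left).
+28 → Nov 29, 1952.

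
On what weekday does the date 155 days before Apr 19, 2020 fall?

Apr 19, 2020 is a Sunday.
155 mod 7 = 1, so 155 days before a Sunday is Sunday − 1 = Saturday.

Saturday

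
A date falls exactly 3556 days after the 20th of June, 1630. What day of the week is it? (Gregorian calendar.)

Thursday

Jun 20, 1630 is a Thursday.
3556 mod 7 = 0, so 3556 days after a Thursday is Thursday + 0 = Thursday.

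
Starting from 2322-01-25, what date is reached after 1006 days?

October 27, 2324

+365 (one year) → Jan 25, 2323 (641 left).
+365 (one year) → Jan 25, 2324 (276 left).
Jan has 31 days: +7 → Feb 1, 2324 (269 left).
Feb has 29 days: +29 → Mar 1, 2324 (240 left).
Mar has 31 days: +31 → Apr 1, 2324 (209 left).
Apr has 30 days: +30 → May 1, 2324 (179 left).
May has 31 days: +31 → Jun 1, 2324 (148 left).
Jun has 30 days: +30 → Jul 1, 2324 (118 left).
Jul has 31 days: +31 → Aug 1, 2324 (87 left).
Aug has 31 days: +31 → Sep 1, 2324 (56 left).
Sep has 30 days: +30 → Oct 1, 2324 (26 left).
+26 → Oct 27, 2324.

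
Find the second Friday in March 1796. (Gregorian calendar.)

March 1, 1796 is a Tuesday.
The first Friday is therefore March 4 (3 days later).
The second Friday is 4 + 1×7 = March 11.

March 11, 1796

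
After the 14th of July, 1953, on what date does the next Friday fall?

Jul 14, 1953 is a Tuesday.
From Tuesday to the next Friday is 3 days.
Jul 14, 1953 + 3 = Jul 17, 1953.

July 17, 1953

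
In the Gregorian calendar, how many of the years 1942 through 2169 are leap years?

56

Multiples of 4 in [1942,2169]: 57.
Of those, multiples of 100: 2 (not leap unless ÷400).
Multiples of 400: 1.
Leap years = 57 − 2 + 1 = 56.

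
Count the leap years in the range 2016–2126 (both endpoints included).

27

Multiples of 4 in [2016,2126]: 28.
Of those, multiples of 100: 1 (not leap unless ÷400).
Multiples of 400: 0.
Leap years = 28 − 1 + 0 = 27.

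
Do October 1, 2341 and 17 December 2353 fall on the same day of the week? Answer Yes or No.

No

From Oct 1, 2341 to Dec 17, 2353 is 4460 days.
4460 mod 7 = 1, so they are different weekdays.
(Oct 1, 2341 is a Wednesday; Dec 17, 2353 is a Thursday.)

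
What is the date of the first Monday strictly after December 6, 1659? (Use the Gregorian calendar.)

December 8, 1659

Dec 6, 1659 is a Saturday.
From Saturday to the next Monday is 2 days.
Dec 6, 1659 + 2 = Dec 8, 1659.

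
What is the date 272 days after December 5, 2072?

Dec has 31 days: +27 → Jan 1, 2073 (245 left).
Jan has 31 days: +31 → Feb 1, 2073 (214 left).
Feb has 28 days: +28 → Mar 1, 2073 (186 left).
Mar has 31 days: +31 → Apr 1, 2073 (155 left).
Apr has 30 days: +30 → May 1, 2073 (125 left).
May has 31 days: +31 → Jun 1, 2073 (94 left).
Jun has 30 days: +30 → Jul 1, 2073 (64 left).
Jul has 31 days: +31 → Aug 1, 2073 (33 left).
Aug has 31 days: +31 → Sep 1, 2073 (2 left).
+2 → Sep 3, 2073.

September 3, 2073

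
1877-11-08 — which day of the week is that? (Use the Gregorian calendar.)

Doomsday rule: the anchor day for the 1800s is Friday. For year 77: 77÷12 = 6 r 5, and 5÷4 = 1, so 6+5+1 = 12.
Friday + 12 ≡ Wednesday — that's 1877's doomsday.
In November the doomsday date is Nov 7.
Nov 8 is 1 day after Nov 7; 1 mod 7 = 1, so Wednesday + 1 = Thursday.

Thursday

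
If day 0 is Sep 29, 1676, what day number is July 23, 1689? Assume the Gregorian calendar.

4680

Sep 29, 1676 → Sep 29, 1677: 365 days.
Sep 29, 1677 → Sep 29, 1678: 365 days.
Sep 29, 1678 → Sep 29, 1679: 365 days.
Sep 29, 1679 → Sep 29, 1680: 366 days (Feb 29, 1680 is in that span).
Sep 29, 1680 → Sep 29, 1681: 365 days.
Sep 29, 1681 → Sep 29, 1682: 365 days.
Sep 29, 1682 → Sep 29, 1683: 365 days.
Sep 29, 1683 → Sep 29, 1684: 366 days (Feb 29, 1684 is in that span).
Sep 29, 1684 → Sep 29, 1685: 365 days.
Sep 29, 1685 → Sep 29, 1686: 365 days.
Sep 29, 1686 → Sep 29, 1687: 365 days.
Sep 29, 1687 → Sep 29, 1688: 366 days (Feb 29, 1688 is in that span).
Sep 29, 1688 → Oct 29, 1688: 30 days (September has 30).
Oct 29, 1688 → Nov 29, 1688: 31 days (October has 31).
Nov 29, 1688 → Dec 29, 1688: 30 days (November has 30).
Dec 29, 1688 → Jan 29, 1689: 31 days (December has 31).
Jan 29, 1689 → Feb 28, 1689: 30 days (January has 31).
Feb 28, 1689 → Mar 28, 1689: 28 days (February has 28).
Mar 28, 1689 → Apr 28, 1689: 31 days (March has 31).
Apr 28, 1689 → May 28, 1689: 30 days (April has 30).
May 28, 1689 → Jun 28, 1689: 31 days (May has 31).
Jun 28, 1689 → Jul 23, 1689: 25 days.
Total: 4680 days.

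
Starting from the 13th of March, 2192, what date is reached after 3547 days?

+365 (one year) → Mar 13, 2193 (3182 left).
+365 (one year) → Mar 13, 2194 (2817 left).
+365 (one year) → Mar 13, 2195 (2452 left).
+366 (one year; includes Feb 29, 2196) → Mar 13, 2196 (2086 left).
+365 (one year) → Mar 13, 2197 (1721 left).
+365 (one year) → Mar 13, 2198 (1356 left).
+365 (one year) → Mar 13, 2199 (991 left).
+365 (one year) → Mar 13, 2200 (626 left).
+365 (one year) → Mar 13, 2201 (261 left).
Mar has 31 days: +19 → Apr 1, 2201 (242 left).
Apr has 30 days: +30 → May 1, 2201 (212 left).
May has 31 days: +31 → Jun 1, 2201 (181 left).
Jun has 30 days: +30 → Jul 1, 2201 (151 left).
Jul has 31 days: +31 → Aug 1, 2201 (120 left).
Aug has 31 days: +31 → Sep 1, 2201 (89 left).
Sep has 30 days: +30 → Oct 1, 2201 (59 left).
Oct has 31 days: +31 → Nov 1, 2201 (28 left).
+28 → Nov 29, 2201.

November 29, 2201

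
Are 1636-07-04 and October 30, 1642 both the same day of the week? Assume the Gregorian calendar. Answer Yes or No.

No

From Jul 4, 1636 to Oct 30, 1642 is 2309 days.
2309 mod 7 = 6, so they are different weekdays.
(Jul 4, 1636 is a Friday; Oct 30, 1642 is a Thursday.)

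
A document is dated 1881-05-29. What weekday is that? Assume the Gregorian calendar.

Sunday

January 1, 1881 is a Saturday.
Jan 1, 1881 → Feb 1, 1881: 31 days (January has 31).
Feb 1, 1881 → Mar 1, 1881: 28 days (February has 28).
Mar 1, 1881 → Apr 1, 1881: 31 days (March has 31).
Apr 1, 1881 → May 1, 1881: 30 days (April has 30).
May 1, 1881 → May 29, 1881: 28 days.
Total: 148 days.
148 mod 7 = 1, so Saturday + 1 = Sunday.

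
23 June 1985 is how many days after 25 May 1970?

5508

May 25, 1970 → May 25, 1971: 365 days.
May 25, 1971 → May 25, 1972: 366 days (Feb 29, 1972 is in that span).
May 25, 1972 → May 25, 1973: 365 days.
May 25, 1973 → May 25, 1974: 365 days.
May 25, 1974 → May 25, 1975: 365 days.
May 25, 1975 → May 25, 1976: 366 days (Feb 29, 1976 is in that span).
May 25, 1976 → May 25, 1977: 365 days.
May 25, 1977 → May 25, 1978: 365 days.
May 25, 1978 → May 25, 1979: 365 days.
May 25, 1979 → May 25, 1980: 366 days (Feb 29, 1980 is in that span).
May 25, 1980 → May 25, 1981: 365 days.
May 25, 1981 → May 25, 1982: 365 days.
May 25, 1982 → May 25, 1983: 365 days.
May 25, 1983 → May 25, 1984: 366 days (Feb 29, 1984 is in that span).
May 25, 1984 → Jun 25, 1984: 31 days (May has 31).
Jun 25, 1984 → Jul 25, 1984: 30 days (June has 30).
Jul 25, 1984 → Aug 25, 1984: 31 days (July has 31).
Aug 25, 1984 → Sep 25, 1984: 31 days (August has 31).
Sep 25, 1984 → Oct 25, 1984: 30 days (September has 30).
Oct 25, 1984 → Nov 25, 1984: 31 days (October has 31).
Nov 25, 1984 → Dec 25, 1984: 30 days (November has 30).
Dec 25, 1984 → Jan 25, 1985: 31 days (December has 31).
Jan 25, 1985 → Feb 25, 1985: 31 days (January has 31).
Feb 25, 1985 → Mar 25, 1985: 28 days (February has 28).
Mar 25, 1985 → Apr 25, 1985: 31 days (March has 31).
Apr 25, 1985 → May 25, 1985: 30 days (April has 30).
May 25, 1985 → Jun 23, 1985: 29 days.
Total: 5508 days.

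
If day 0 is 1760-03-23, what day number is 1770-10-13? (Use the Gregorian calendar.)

Mar 23, 1760 → Mar 23, 1761: 365 days.
Mar 23, 1761 → Mar 23, 1762: 365 days.
Mar 23, 1762 → Mar 23, 1763: 365 days.
Mar 23, 1763 → Mar 23, 1764: 366 days (Feb 29, 1764 is in that span).
Mar 23, 1764 → Mar 23, 1765: 365 days.
Mar 23, 1765 → Mar 23, 1766: 365 days.
Mar 23, 1766 → Mar 23, 1767: 365 days.
Mar 23, 1767 → Mar 23, 1768: 366 days (Feb 29, 1768 is in that span).
Mar 23, 1768 → Mar 23, 1769: 365 days.
Mar 23, 1769 → Mar 23, 1770: 365 days.
Mar 23, 1770 → Apr 23, 1770: 31 days (March has 31).
Apr 23, 1770 → May 23, 1770: 30 days (April has 30).
May 23, 1770 → Jun 23, 1770: 31 days (May has 31).
Jun 23, 1770 → Jul 23, 1770: 30 days (June has 30).
Jul 23, 1770 → Aug 23, 1770: 31 days (July has 31).
Aug 23, 1770 → Sep 23, 1770: 31 days (August has 31).
Sep 23, 1770 → Oct 13, 1770: 20 days.
Total: 3856 days.

3856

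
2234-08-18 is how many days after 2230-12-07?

1350

Dec 7, 2230 → Dec 7, 2231: 365 days.
Dec 7, 2231 → Dec 7, 2232: 366 days (Feb 29, 2232 is in that span).
Dec 7, 2232 → Dec 7, 2233: 365 days.
Dec 7, 2233 → Jan 7, 2234: 31 days (December has 31).
Jan 7, 2234 → Feb 7, 2234: 31 days (January has 31).
Feb 7, 2234 → Mar 7, 2234: 28 days (February has 28).
Mar 7, 2234 → Apr 7, 2234: 31 days (March has 31).
Apr 7, 2234 → May 7, 2234: 30 days (April has 30).
May 7, 2234 → Jun 7, 2234: 31 days (May has 31).
Jun 7, 2234 → Jul 7, 2234: 30 days (June has 30).
Jul 7, 2234 → Aug 7, 2234: 31 days (July has 31).
Aug 7, 2234 → Aug 18, 2234: 11 days.
Total: 1350 days.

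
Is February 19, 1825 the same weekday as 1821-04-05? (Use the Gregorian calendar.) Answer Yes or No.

From Apr 5, 1821 to Feb 19, 1825 is 1416 days.
1416 mod 7 = 2, so they are different weekdays.
(Apr 5, 1821 is a Thursday; Feb 19, 1825 is a Saturday.)

No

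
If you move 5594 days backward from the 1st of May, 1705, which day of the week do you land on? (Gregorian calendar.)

May 1, 1705 is a Friday.
5594 mod 7 = 1, so 5594 days before a Friday is Friday − 1 = Thursday.

Thursday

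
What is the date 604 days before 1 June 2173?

−365 (one year) → Jun 1, 2172 (239 left).
−1 → May 31, 2172 (end of May, 31 days; 238 left).
−31 → Apr 30, 2172 (end of Apr, 30 days; 207 left).
−30 → Mar 31, 2172 (end of Mar, 31 days; 177 left).
−31 → Feb 29, 2172 (end of Feb, 29 days; 146 left).
−29 → Jan 31, 2172 (end of Jan, 31 days; 117 left).
−31 → Dec 31, 2171 (end of Dec, 31 days; 86 left).
−31 → Nov 30, 2171 (end of Nov, 30 days; 55 left).
−30 → Oct 31, 2171 (end of Oct, 31 days; 25 left).
−25 → Oct 6, 2171.

October 6, 2171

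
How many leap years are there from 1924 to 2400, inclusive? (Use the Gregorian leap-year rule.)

Multiples of 4 in [1924,2400]: 120.
Of those, multiples of 100: 5 (not leap unless ÷400).
Multiples of 400: 2.
Leap years = 120 − 5 + 2 = 117.

117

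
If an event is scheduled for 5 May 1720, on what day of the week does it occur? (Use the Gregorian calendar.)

Doomsday rule: the anchor day for the 1700s is Sunday. For year 20: 20÷12 = 1 r 8, and 8÷4 = 2, so 1+8+2 = 11.
Sunday + 11 ≡ Thursday — that's 1720's doomsday.
In May the doomsday date is May 9.
May 5 is 4 days before May 9; 4 mod 7 = 4, so Thursday − 4 = Sunday.

Sunday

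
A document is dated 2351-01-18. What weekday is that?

Thursday

Doomsday rule: the anchor day for the 2300s is Wednesday. For year 51: 51÷12 = 4 r 3, and 3÷4 = 0, so 4+3+0 = 7.
Wednesday + 7 ≡ Wednesday — that's 2351's doomsday.
In January the doomsday date is Jan 3 (2351 is not a leap year).
Jan 18 is 15 days after Jan 3; 15 mod 7 = 1, so Wednesday + 1 = Thursday.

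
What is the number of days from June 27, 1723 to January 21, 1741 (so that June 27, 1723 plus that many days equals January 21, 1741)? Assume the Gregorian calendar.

6418

Jun 27, 1723 → Jun 27, 1724: 366 days (Feb 29, 1724 is in that span).
Jun 27, 1724 → Jun 27, 1725: 365 days.
Jun 27, 1725 → Jun 27, 1726: 365 days.
Jun 27, 1726 → Jun 27, 1727: 365 days.
Jun 27, 1727 → Jun 27, 1728: 366 days (Feb 29, 1728 is in that span).
Jun 27, 1728 → Jun 27, 1729: 365 days.
Jun 27, 1729 → Jun 27, 1730: 365 days.
Jun 27, 1730 → Jun 27, 1731: 365 days.
Jun 27, 1731 → Jun 27, 1732: 366 days (Feb 29, 1732 is in that span).
Jun 27, 1732 → Jun 27, 1733: 365 days.
Jun 27, 1733 → Jun 27, 1734: 365 days.
Jun 27, 1734 → Jun 27, 1735: 365 days.
Jun 27, 1735 → Jun 27, 1736: 366 days (Feb 29, 1736 is in that span).
Jun 27, 1736 → Jun 27, 1737: 365 days.
Jun 27, 1737 → Jun 27, 1738: 365 days.
Jun 27, 1738 → Jun 27, 1739: 365 days.
Jun 27, 1739 → Jun 27, 1740: 366 days (Feb 29, 1740 is in that span).
Jun 27, 1740 → Jul 27, 1740: 30 days (June has 30).
Jul 27, 1740 → Aug 27, 1740: 31 days (July has 31).
Aug 27, 1740 → Sep 27, 1740: 31 days (August has 31).
Sep 27, 1740 → Oct 27, 1740: 30 days (September has 30).
Oct 27, 1740 → Nov 27, 1740: 31 days (October has 31).
Nov 27, 1740 → Dec 27, 1740: 30 days (November has 30).
Dec 27, 1740 → Jan 21, 1741: 25 days.
Total: 6418 days.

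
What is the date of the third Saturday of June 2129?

June 1, 2129 is a Wednesday.
The first Saturday is therefore June 4 (3 days later).
The third Saturday is 4 + 2×7 = June 18.

June 18, 2129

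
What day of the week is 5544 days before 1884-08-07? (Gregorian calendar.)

Aug 7, 1884 is a Thursday.
5544 mod 7 = 0, so 5544 days before a Thursday is Thursday − 0 = Thursday.

Thursday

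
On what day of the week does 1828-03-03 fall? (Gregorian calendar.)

Monday

January 1, 1828 is a Tuesday.
Jan 1, 1828 → Feb 1, 1828: 31 days (January has 31).
Feb 1, 1828 → Mar 1, 1828: 29 days (February has 29).
Mar 1, 1828 → Mar 3, 1828: 2 days.
Total: 62 days.
62 mod 7 = 6, so Tuesday + 6 = Monday.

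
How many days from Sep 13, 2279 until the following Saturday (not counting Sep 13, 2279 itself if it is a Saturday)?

Sep 13, 2279 is a Saturday.
From Saturday to the next Saturday is 7 days.

7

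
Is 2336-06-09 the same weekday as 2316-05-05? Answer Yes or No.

From May 5, 2316 to Jun 9, 2336 is 7340 days.
7340 mod 7 = 4, so they are different weekdays.
(May 5, 2316 is a Friday; Jun 9, 2336 is a Tuesday.)

No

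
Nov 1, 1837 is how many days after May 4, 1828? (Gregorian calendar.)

3468

May 4, 1828 → May 4, 1829: 365 days.
May 4, 1829 → May 4, 1830: 365 days.
May 4, 1830 → May 4, 1831: 365 days.
May 4, 1831 → May 4, 1832: 366 days (Feb 29, 1832 is in that span).
May 4, 1832 → May 4, 1833: 365 days.
May 4, 1833 → May 4, 1834: 365 days.
May 4, 1834 → May 4, 1835: 365 days.
May 4, 1835 → May 4, 1836: 366 days (Feb 29, 1836 is in that span).
May 4, 1836 → May 4, 1837: 365 days.
May 4, 1837 → Jun 4, 1837: 31 days (May has 31).
Jun 4, 1837 → Jul 4, 1837: 30 days (June has 30).
Jul 4, 1837 → Aug 4, 1837: 31 days (July has 31).
Aug 4, 1837 → Sep 4, 1837: 31 days (August has 31).
Sep 4, 1837 → Oct 4, 1837: 30 days (September has 30).
Oct 4, 1837 → Nov 1, 1837: 28 days.
Total: 3468 days.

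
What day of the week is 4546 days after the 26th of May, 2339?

First find the weekday of May 26, 2339. Doomsday rule: the anchor day for the 2300s is Wednesday. For year 39: 39÷12 = 3 r 3, and 3÷4 = 0, so 3+3+0 = 6.
Wednesday + 6 ≡ Tuesday — that's 2339's doomsday.
In May the doomsday date is May 9.
May 26 is 17 days after May 9; 17 mod 7 = 3, so Tuesday + 3 = Friday.
4546 mod 7 = 3, so 4546 days after a Friday is Friday + 3 = Monday.

Monday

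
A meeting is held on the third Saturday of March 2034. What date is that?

March 18, 2034

March 1, 2034 is a Wednesday.
The first Saturday is therefore March 4 (3 days later).
The third Saturday is 4 + 2×7 = March 18.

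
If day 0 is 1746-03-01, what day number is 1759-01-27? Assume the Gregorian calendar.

Mar 1, 1746 → Mar 1, 1747: 365 days.
Mar 1, 1747 → Mar 1, 1748: 366 days (Feb 29, 1748 is in that span).
Mar 1, 1748 → Mar 1, 1749: 365 days.
Mar 1, 1749 → Mar 1, 1750: 365 days.
Mar 1, 1750 → Mar 1, 1751: 365 days.
Mar 1, 1751 → Mar 1, 1752: 366 days (Feb 29, 1752 is in that span).
Mar 1, 1752 → Mar 1, 1753: 365 days.
Mar 1, 1753 → Mar 1, 1754: 365 days.
Mar 1, 1754 → Mar 1, 1755: 365 days.
Mar 1, 1755 → Mar 1, 1756: 366 days (Feb 29, 1756 is in that span).
Mar 1, 1756 → Mar 1, 1757: 365 days.
Mar 1, 1757 → Mar 1, 1758: 365 days.
Mar 1, 1758 → Apr 1, 1758: 31 days (March has 31).
Apr 1, 1758 → May 1, 1758: 30 days (April has 30).
May 1, 1758 → Jun 1, 1758: 31 days (May has 31).
Jun 1, 1758 → Jul 1, 1758: 30 days (June has 30).
Jul 1, 1758 → Aug 1, 1758: 31 days (July has 31).
Aug 1, 1758 → Sep 1, 1758: 31 days (August has 31).
Sep 1, 1758 → Oct 1, 1758: 30 days (September has 30).
Oct 1, 1758 → Nov 1, 1758: 31 days (October has 31).
Nov 1, 1758 → Dec 1, 1758: 30 days (November has 30).
Dec 1, 1758 → Jan 1, 1759: 31 days (December has 31).
Jan 1, 1759 → Jan 27, 1759: 26 days.
Total: 4715 days.

4715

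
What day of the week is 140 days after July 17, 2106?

First find the weekday of Jul 17, 2106. Doomsday rule: the anchor day for the 2100s is Sunday. For year 06: 6÷12 = 0 r 6, and 6÷4 = 1, so 0+6+1 = 7.
Sunday + 7 ≡ Sunday — that's 2106's doomsday.
In July the doomsday date is Jul 11.
Jul 17 is 6 days after Jul 11; 6 mod 7 = 6, so Sunday + 6 = Saturday.
140 mod 7 = 0, so 140 days after a Saturday is Saturday + 0 = Saturday.

Saturday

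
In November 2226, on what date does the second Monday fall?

November 1, 2226 is a Wednesday.
The first Monday is therefore November 6 (5 days later).
The second Monday is 6 + 1×7 = November 13.

November 13, 2226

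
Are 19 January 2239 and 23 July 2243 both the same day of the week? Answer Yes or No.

No

From Jan 19, 2239 to Jul 23, 2243 is 1646 days.
1646 mod 7 = 1, so they are different weekdays.
(Jan 19, 2239 is a Saturday; Jul 23, 2243 is a Sunday.)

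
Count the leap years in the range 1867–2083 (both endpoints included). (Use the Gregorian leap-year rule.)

Multiples of 4 in [1867,2083]: 54.
Of those, multiples of 100: 2 (not leap unless ÷400).
Multiples of 400: 1.
Leap years = 54 − 2 + 1 = 53.

53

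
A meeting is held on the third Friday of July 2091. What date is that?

July 20, 2091

July 1, 2091 is a Sunday.
The first Friday is therefore July 6 (5 days later).
The third Friday is 6 + 2×7 = July 20.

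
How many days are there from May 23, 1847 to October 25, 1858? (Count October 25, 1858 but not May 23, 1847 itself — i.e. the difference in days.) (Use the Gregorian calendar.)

May 23, 1847 → May 23, 1848: 366 days (Feb 29, 1848 is in that span).
May 23, 1848 → May 23, 1849: 365 days.
May 23, 1849 → May 23, 1850: 365 days.
May 23, 1850 → May 23, 1851: 365 days.
May 23, 1851 → May 23, 1852: 366 days (Feb 29, 1852 is in that span).
May 23, 1852 → May 23, 1853: 365 days.
May 23, 1853 → May 23, 1854: 365 days.
May 23, 1854 → May 23, 1855: 365 days.
May 23, 1855 → May 23, 1856: 366 days (Feb 29, 1856 is in that span).
May 23, 1856 → May 23, 1857: 365 days.
May 23, 1857 → May 23, 1858: 365 days.
May 23, 1858 → Jun 23, 1858: 31 days (May has 31).
Jun 23, 1858 → Jul 23, 1858: 30 days (June has 30).
Jul 23, 1858 → Aug 23, 1858: 31 days (July has 31).
Aug 23, 1858 → Sep 23, 1858: 31 days (August has 31).
Sep 23, 1858 → Oct 23, 1858: 30 days (September has 30).
Oct 23, 1858 → Oct 25, 1858: 2 days.
Total: 4173 days.

4173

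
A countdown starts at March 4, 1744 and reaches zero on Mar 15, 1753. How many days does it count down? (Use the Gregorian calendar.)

Mar 4, 1744 → Mar 4, 1745: 365 days.
Mar 4, 1745 → Mar 4, 1746: 365 days.
Mar 4, 1746 → Mar 4, 1747: 365 days.
Mar 4, 1747 → Mar 4, 1748: 366 days (Feb 29, 1748 is in that span).
Mar 4, 1748 → Mar 4, 1749: 365 days.
Mar 4, 1749 → Mar 4, 1750: 365 days.
Mar 4, 1750 → Mar 4, 1751: 365 days.
Mar 4, 1751 → Mar 4, 1752: 366 days (Feb 29, 1752 is in that span).
Mar 4, 1752 → Apr 4, 1752: 31 days (March has 31).
Apr 4, 1752 → May 4, 1752: 30 days (April has 30).
May 4, 1752 → Jun 4, 1752: 31 days (May has 31).
Jun 4, 1752 → Jul 4, 1752: 30 days (June has 30).
Jul 4, 1752 → Aug 4, 1752: 31 days (July has 31).
Aug 4, 1752 → Sep 4, 1752: 31 days (August has 31).
Sep 4, 1752 → Oct 4, 1752: 30 days (September has 30).
Oct 4, 1752 → Nov 4, 1752: 31 days (October has 31).
Nov 4, 1752 → Dec 4, 1752: 30 days (November has 30).
Dec 4, 1752 → Jan 4, 1753: 31 days (December has 31).
Jan 4, 1753 → Feb 4, 1753: 31 days (January has 31).
Feb 4, 1753 → Mar 4, 1753: 28 days (February has 28).
Mar 4, 1753 → Mar 15, 1753: 11 days.
Total: 3298 days.

3298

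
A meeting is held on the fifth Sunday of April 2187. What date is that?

April 1, 2187 is a Sunday.
The first Sunday is therefore April 1 (same day).
The fifth Sunday is 1 + 4×7 = April 29.

April 29, 2187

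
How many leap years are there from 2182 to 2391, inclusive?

Multiples of 4 in [2182,2391]: 52.
Of those, multiples of 100: 2 (not leap unless ÷400).
Multiples of 400: 0.
Leap years = 52 − 2 + 0 = 50.

50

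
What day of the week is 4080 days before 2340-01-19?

Saturday

Jan 19, 2340 is a Friday.
4080 mod 7 = 6, so 4080 days before a Friday is Friday − 6 = Saturday.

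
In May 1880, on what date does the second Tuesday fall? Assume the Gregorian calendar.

May 11, 1880

May 1, 1880 is a Saturday.
The first Tuesday is therefore May 4 (3 days later).
The second Tuesday is 4 + 1×7 = May 11.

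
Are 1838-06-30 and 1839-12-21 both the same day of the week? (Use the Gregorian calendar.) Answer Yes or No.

Yes

From Jun 30, 1838 to Dec 21, 1839 is 539 days.
539 mod 7 = 0, so they are the same weekday.
(Jun 30, 1838 is a Saturday; Dec 21, 1839 is a Saturday.)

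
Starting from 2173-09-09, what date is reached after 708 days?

+365 (one year) → Sep 9, 2174 (343 left).
Sep has 30 days: +22 → Oct 1, 2174 (321 left).
Oct has 31 days: +31 → Nov 1, 2174 (290 left).
Nov has 30 days: +30 → Dec 1, 2174 (260 left).
Dec has 31 days: +31 → Jan 1, 2175 (229 left).
Jan has 31 days: +31 → Feb 1, 2175 (198 left).
Feb has 28 days: +28 → Mar 1, 2175 (170 left).
Mar has 31 days: +31 → Apr 1, 2175 (139 left).
Apr has 30 days: +30 → May 1, 2175 (109 left).
May has 31 days: +31 → Jun 1, 2175 (78 left).
Jun has 30 days: +30 → Jul 1, 2175 (48 left).
Jul has 31 days: +31 → Aug 1, 2175 (17 left).
+17 → Aug 18, 2175.

August 18, 2175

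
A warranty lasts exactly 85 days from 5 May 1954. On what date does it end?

May has 31 days: +27 → Jun 1, 1954 (58 left).
Jun has 30 days: +30 → Jul 1, 1954 (28 left).
+28 → Jul 29, 1954.

July 29, 1954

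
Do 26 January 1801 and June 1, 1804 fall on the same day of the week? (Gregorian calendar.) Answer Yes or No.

From Jan 26, 1801 to Jun 1, 1804 is 1222 days.
1222 mod 7 = 4, so they are different weekdays.
(Jan 26, 1801 is a Monday; Jun 1, 1804 is a Friday.)

No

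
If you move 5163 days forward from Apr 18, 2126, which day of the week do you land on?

First find the weekday of Apr 18, 2126. Doomsday rule: the anchor day for the 2100s is Sunday. For year 26: 26÷12 = 2 r 2, and 2÷4 = 0, so 2+2+0 = 4.
Sunday + 4 ≡ Thursday — that's 2126's doomsday.
In April the doomsday date is Apr 4.
Apr 18 is 14 days after Apr 4; 14 mod 7 = 0, so Thursday + 0 = Thursday.
5163 mod 7 = 4, so 5163 days after a Thursday is Thursday + 4 = Monday.

Monday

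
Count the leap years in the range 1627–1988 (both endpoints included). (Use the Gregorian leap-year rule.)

Multiples of 4 in [1627,1988]: 91.
Of those, multiples of 100: 3 (not leap unless ÷400).
Multiples of 400: 0.
Leap years = 91 − 3 + 0 = 88.

88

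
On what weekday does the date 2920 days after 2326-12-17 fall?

First find the weekday of Dec 17, 2326. Doomsday rule: the anchor day for the 2300s is Wednesday. For year 26: 26÷12 = 2 r 2, and 2÷4 = 0, so 2+2+0 = 4.
Wednesday + 4 ≡ Sunday — that's 2326's doomsday.
In December the doomsday date is Dec 12.
Dec 17 is 5 days after Dec 12; 5 mod 7 = 5, so Sunday + 5 = Friday.
2920 mod 7 = 1, so 2920 days after a Friday is Friday + 1 = Saturday.

Saturday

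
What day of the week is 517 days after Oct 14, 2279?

Monday

First find the weekday of Oct 14, 2279. Doomsday rule: the anchor day for the 2200s is Friday. For year 79: 79÷12 = 6 r 7, and 7÷4 = 1, so 6+7+1 = 14.
Friday + 14 ≡ Friday — that's 2279's doomsday.
In October the doomsday date is Oct 10.
Oct 14 is 4 days after Oct 10; 4 mod 7 = 4, so Friday + 4 = Tuesday.
517 mod 7 = 6, so 517 days after a Tuesday is Tuesday + 6 = Monday.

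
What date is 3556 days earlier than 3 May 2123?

−365 (one year) → May 3, 2122 (3191 left).
−365 (one year) → May 3, 2121 (2826 left).
−365 (one year) → May 3, 2120 (2461 left).
−366 (one year; includes Feb 29, 2120) → May 3, 2119 (2095 left).
−365 (one year) → May 3, 2118 (1730 left).
−365 (one year) → May 3, 2117 (1365 left).
−365 (one year) → May 3, 2116 (1000 left).
−366 (one year; includes Feb 29, 2116) → May 3, 2115 (634 left).
−365 (one year) → May 3, 2114 (269 left).
−3 → Apr 30, 2114 (end of Apr, 30 days; 266 left).
−30 → Mar 31, 2114 (end of Mar, 31 days; 236 left).
−31 → Feb 28, 2114 (end of Feb, 28 days; 205 left).
−28 → Jan 31, 2114 (end of Jan, 31 days; 177 left).
−31 → Dec 31, 2113 (end of Dec, 31 days; 146 left).
−31 → Nov 30, 2113 (end of Nov, 30 days; 115 left).
−30 → Oct 31, 2113 (end of Oct, 31 days; 85 left).
−31 → Sep 30, 2113 (end of Sep, 30 days; 54 left).
−30 → Aug 31, 2113 (end of Aug, 31 days; 24 left).
−24 → Aug 7, 2113.

August 7, 2113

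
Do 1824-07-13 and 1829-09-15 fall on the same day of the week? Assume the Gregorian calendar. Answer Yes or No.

Yes

From Jul 13, 1824 to Sep 15, 1829 is 1890 days.
1890 mod 7 = 0, so they are the same weekday.
(Jul 13, 1824 is a Tuesday; Sep 15, 1829 is a Tuesday.)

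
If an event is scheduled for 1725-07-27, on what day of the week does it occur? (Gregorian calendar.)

Friday

Doomsday rule: the anchor day for the 1700s is Sunday. For year 25: 25÷12 = 2 r 1, and 1÷4 = 0, so 2+1+0 = 3.
Sunday + 3 ≡ Wednesday — that's 1725's doomsday.
In July the doomsday date is Jul 11.
Jul 27 is 16 days after Jul 11; 16 mod 7 = 2, so Wednesday + 2 = Friday.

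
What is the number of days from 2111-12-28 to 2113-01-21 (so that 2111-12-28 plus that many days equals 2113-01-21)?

Dec 28, 2111 → Jan 28, 2112: 31 days (December has 31).
Jan 28, 2112 → Feb 28, 2112: 31 days (January has 31).
Feb 28, 2112 → Mar 28, 2112: 29 days (February has 29).
Mar 28, 2112 → Apr 28, 2112: 31 days (March has 31).
Apr 28, 2112 → May 28, 2112: 30 days (April has 30).
May 28, 2112 → Jun 28, 2112: 31 days (May has 31).
Jun 28, 2112 → Jul 28, 2112: 30 days (June has 30).
Jul 28, 2112 → Aug 28, 2112: 31 days (July has 31).
Aug 28, 2112 → Sep 28, 2112: 31 days (August has 31).
Sep 28, 2112 → Oct 28, 2112: 30 days (September has 30).
Oct 28, 2112 → Nov 28, 2112: 31 days (October has 31).
Nov 28, 2112 → Dec 28, 2112: 30 days (November has 30).
Dec 28, 2112 → Jan 21, 2113: 24 days.
Total: 390 days.

390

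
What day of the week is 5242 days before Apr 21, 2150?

Wednesday

First find the weekday of Apr 21, 2150. Doomsday rule: the anchor day for the 2100s is Sunday. For year 50: 50÷12 = 4 r 2, and 2÷4 = 0, so 4+2+0 = 6.
Sunday + 6 ≡ Saturday — that's 2150's doomsday.
In April the doomsday date is Apr 4.
Apr 21 is 17 days after Apr 4; 17 mod 7 = 3, so Saturday + 3 = Tuesday.
5242 mod 7 = 6, so 5242 days before a Tuesday is Tuesday − 6 = Wednesday.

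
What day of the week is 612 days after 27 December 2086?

Dec 27, 2086 is a Friday.
612 mod 7 = 3, so 612 days after a Friday is Friday + 3 = Monday.

Monday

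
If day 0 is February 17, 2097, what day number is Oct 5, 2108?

4247

Feb 17, 2097 → Feb 17, 2098: 365 days.
Feb 17, 2098 → Feb 17, 2099: 365 days.
Feb 17, 2099 → Feb 17, 2100: 365 days.
Feb 17, 2100 → Feb 17, 2101: 365 days.
Feb 17, 2101 → Feb 17, 2102: 365 days.
Feb 17, 2102 → Feb 17, 2103: 365 days.
Feb 17, 2103 → Feb 17, 2104: 365 days.
Feb 17, 2104 → Feb 17, 2105: 366 days (Feb 29, 2104 is in that span).
Feb 17, 2105 → Feb 17, 2106: 365 days.
Feb 17, 2106 → Feb 17, 2107: 365 days.
Feb 17, 2107 → Feb 17, 2108: 365 days.
Feb 17, 2108 → Mar 17, 2108: 29 days (February has 29).
Mar 17, 2108 → Apr 17, 2108: 31 days (March has 31).
Apr 17, 2108 → May 17, 2108: 30 days (April has 30).
May 17, 2108 → Jun 17, 2108: 31 days (May has 31).
Jun 17, 2108 → Jul 17, 2108: 30 days (June has 30).
Jul 17, 2108 → Aug 17, 2108: 31 days (July has 31).
Aug 17, 2108 → Sep 17, 2108: 31 days (August has 31).
Sep 17, 2108 → Oct 5, 2108: 18 days.
Total: 4247 days.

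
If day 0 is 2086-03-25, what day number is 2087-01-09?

Mar 25, 2086 → Apr 25, 2086: 31 days (March has 31).
Apr 25, 2086 → May 25, 2086: 30 days (April has 30).
May 25, 2086 → Jun 25, 2086: 31 days (May has 31).
Jun 25, 2086 → Jul 25, 2086: 30 days (June has 30).
Jul 25, 2086 → Aug 25, 2086: 31 days (July has 31).
Aug 25, 2086 → Sep 25, 2086: 31 days (August has 31).
Sep 25, 2086 → Oct 25, 2086: 30 days (September has 30).
Oct 25, 2086 → Nov 25, 2086: 31 days (October has 31).
Nov 25, 2086 → Dec 25, 2086: 30 days (November has 30).
Dec 25, 2086 → Jan 9, 2087: 15 days.
Total: 290 days.

290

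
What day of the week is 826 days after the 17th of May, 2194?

First find the weekday of May 17, 2194. Doomsday rule: the anchor day for the 2100s is Sunday. For year 94: 94÷12 = 7 r 10, and 10÷4 = 2, so 7+10+2 = 19.
Sunday + 19 ≡ Friday — that's 2194's doomsday.
In May the doomsday date is May 9.
May 17 is 8 days after May 9; 8 mod 7 = 1, so Friday + 1 = Saturday.
826 mod 7 = 0, so 826 days after a Saturday is Saturday + 0 = Saturday.

Saturday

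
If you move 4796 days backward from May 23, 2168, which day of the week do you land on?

Sunday

May 23, 2168 is a Monday.
4796 mod 7 = 1, so 4796 days before a Monday is Monday − 1 = Sunday.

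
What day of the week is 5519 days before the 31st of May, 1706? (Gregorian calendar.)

Friday

First find the weekday of May 31, 1706. Doomsday rule: the anchor day for the 1700s is Sunday. For year 06: 6÷12 = 0 r 6, and 6÷4 = 1, so 0+6+1 = 7.
Sunday + 7 ≡ Sunday — that's 1706's doomsday.
In May the doomsday date is May 9.
May 31 is 22 days after May 9; 22 mod 7 = 1, so Sunday + 1 = Monday.
5519 mod 7 = 3, so 5519 days before a Monday is Monday − 3 = Friday.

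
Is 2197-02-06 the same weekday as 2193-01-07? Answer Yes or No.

From Jan 7, 2193 to Feb 6, 2197 is 1491 days.
1491 mod 7 = 0, so they are the same weekday.
(Jan 7, 2193 is a Monday; Feb 6, 2197 is a Monday.)

Yes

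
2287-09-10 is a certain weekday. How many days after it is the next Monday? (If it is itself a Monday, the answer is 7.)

2

Sep 10, 2287 is a Saturday.
From Saturday to the next Monday is 2 days.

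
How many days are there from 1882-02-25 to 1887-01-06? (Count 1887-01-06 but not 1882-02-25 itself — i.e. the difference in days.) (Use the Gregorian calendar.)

Feb 25, 1882 → Feb 25, 1883: 365 days.
Feb 25, 1883 → Feb 25, 1884: 365 days.
Feb 25, 1884 → Feb 25, 1885: 366 days (Feb 29, 1884 is in that span).
Feb 25, 1885 → Feb 25, 1886: 365 days.
Feb 25, 1886 → Mar 25, 1886: 28 days (February has 28).
Mar 25, 1886 → Apr 25, 1886: 31 days (March has 31).
Apr 25, 1886 → May 25, 1886: 30 days (April has 30).
May 25, 1886 → Jun 25, 1886: 31 days (May has 31).
Jun 25, 1886 → Jul 25, 1886: 30 days (June has 30).
Jul 25, 1886 → Aug 25, 1886: 31 days (July has 31).
Aug 25, 1886 → Sep 25, 1886: 31 days (August has 31).
Sep 25, 1886 → Oct 25, 1886: 30 days (September has 30).
Oct 25, 1886 → Nov 25, 1886: 31 days (October has 31).
Nov 25, 1886 → Dec 25, 1886: 30 days (November has 30).
Dec 25, 1886 → Jan 6, 1887: 12 days.
Total: 1776 days.

1776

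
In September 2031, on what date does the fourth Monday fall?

September 22, 2031

September 1, 2031 is a Monday.
The first Monday is therefore September 1 (same day).
The fourth Monday is 1 + 3×7 = September 22.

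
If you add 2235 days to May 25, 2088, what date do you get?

+365 (one year) → May 25, 2089 (1870 left).
+365 (one year) → May 25, 2090 (1505 left).
+365 (one year) → May 25, 2091 (1140 left).
+366 (one year; includes Feb 29, 2092) → May 25, 2092 (774 left).
+365 (one year) → May 25, 2093 (409 left).
+365 (one year) → May 25, 2094 (44 left).
May has 31 days: +7 → Jun 1, 2094 (37 left).
Jun has 30 days: +30 → Jul 1, 2094 (7 left).
+7 → Jul 8, 2094.

July 8, 2094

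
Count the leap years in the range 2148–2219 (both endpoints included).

17

Multiples of 4 in [2148,2219]: 18.
Of those, multiples of 100: 1 (not leap unless ÷400).
Multiples of 400: 0.
Leap years = 18 − 1 + 0 = 17.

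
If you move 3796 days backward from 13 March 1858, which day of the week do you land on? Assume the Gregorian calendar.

First find the weekday of Mar 13, 1858. Doomsday rule: the anchor day for the 1800s is Friday. For year 58: 58÷12 = 4 r 10, and 10÷4 = 2, so 4+10+2 = 16.
Friday + 16 ≡ Sunday — that's 1858's doomsday.
In March the doomsday date is Mar 14.
Mar 13 is 1 day before Mar 14; 1 mod 7 = 1, so Sunday − 1 = Saturday.
3796 mod 7 = 2, so 3796 days before a Saturday is Saturday − 2 = Thursday.

Thursday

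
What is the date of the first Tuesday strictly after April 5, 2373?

Apr 5, 2373 is a Thursday.
From Thursday to the next Tuesday is 5 days.
Apr 5, 2373 + 5 = Apr 10, 2373.

April 10, 2373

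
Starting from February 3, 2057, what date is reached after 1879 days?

March 28, 2062

+365 (one year) → Feb 3, 2058 (1514 left).
+365 (one year) → Feb 3, 2059 (1149 left).
+365 (one year) → Feb 3, 2060 (784 left).
+366 (one year; includes Feb 29, 2060) → Feb 3, 2061 (418 left).
+365 (one year) → Feb 3, 2062 (53 left).
Feb has 28 days: +26 → Mar 1, 2062 (27 left).
+27 → Mar 28, 2062.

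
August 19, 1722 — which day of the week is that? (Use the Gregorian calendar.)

Doomsday rule: the anchor day for the 1700s is Sunday. For year 22: 22÷12 = 1 r 10, and 10÷4 = 2, so 1+10+2 = 13.
Sunday + 13 ≡ Saturday — that's 1722's doomsday.
In August the doomsday date is Aug 8.
Aug 19 is 11 days after Aug 8; 11 mod 7 = 4, so Saturday + 4 = Wednesday.

Wednesday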